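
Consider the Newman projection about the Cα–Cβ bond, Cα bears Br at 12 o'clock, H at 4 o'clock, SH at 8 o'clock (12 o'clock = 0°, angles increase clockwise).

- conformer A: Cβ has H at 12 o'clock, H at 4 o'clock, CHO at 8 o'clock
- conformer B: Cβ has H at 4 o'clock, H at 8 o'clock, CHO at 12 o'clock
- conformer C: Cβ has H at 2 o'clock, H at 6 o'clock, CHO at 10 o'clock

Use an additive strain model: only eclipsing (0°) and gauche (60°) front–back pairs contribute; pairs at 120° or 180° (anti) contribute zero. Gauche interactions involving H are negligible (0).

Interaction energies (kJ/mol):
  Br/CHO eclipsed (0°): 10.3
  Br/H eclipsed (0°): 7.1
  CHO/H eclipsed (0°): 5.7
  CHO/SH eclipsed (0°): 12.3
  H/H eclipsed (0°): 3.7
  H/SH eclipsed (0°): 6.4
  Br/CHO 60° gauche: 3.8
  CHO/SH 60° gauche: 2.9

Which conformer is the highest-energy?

A (eclipsed): Br–H eclipsed, H–H eclipsed, SH–CHO eclipsed; 7.1 + 3.7 + 12.3 = 23.1 kJ/mol.
B (eclipsed): Br–CHO eclipsed, H–H eclipsed, SH–H eclipsed; 10.3 + 3.7 + 6.4 = 20.4 kJ/mol.
C (staggered): Br–CHO gauche, SH–CHO gauche; 3.8 + 2.9 = 6.7 kJ/mol.
A has the highest total (23.1 kJ/mol).

A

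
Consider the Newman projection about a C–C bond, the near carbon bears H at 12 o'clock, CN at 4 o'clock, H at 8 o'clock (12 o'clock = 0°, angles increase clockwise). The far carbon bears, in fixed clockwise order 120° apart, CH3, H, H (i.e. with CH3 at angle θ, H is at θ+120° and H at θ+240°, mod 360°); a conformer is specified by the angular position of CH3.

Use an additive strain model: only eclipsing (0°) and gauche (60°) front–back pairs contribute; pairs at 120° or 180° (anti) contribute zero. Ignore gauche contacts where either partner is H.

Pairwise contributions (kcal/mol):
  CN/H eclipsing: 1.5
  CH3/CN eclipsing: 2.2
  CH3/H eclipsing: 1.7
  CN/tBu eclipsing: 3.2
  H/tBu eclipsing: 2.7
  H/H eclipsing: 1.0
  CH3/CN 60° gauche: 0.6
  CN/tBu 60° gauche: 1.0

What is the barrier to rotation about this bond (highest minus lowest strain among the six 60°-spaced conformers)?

CH3 at 0° is eclipsed. H at 0° is eclipsed with CH3 at 0° (1.7); CN at 120° is eclipsed with H at 120° (1.5); H at 240° is eclipsed with H at 240° (1.0). Total 4.2 kcal/mol.
CH3 at 60° is staggered. CN at 120° is gauche with CH3 at 60° (0.6). Total 0.6 kcal/mol.
CH3 at 120° is eclipsed. H at 0° is eclipsed with H at 0° (1.0); CN at 120° is eclipsed with CH3 at 120° (2.2); H at 240° is eclipsed with H at 240° (1.0). Total 4.2 kcal/mol.
CH3 at 180° is staggered. CN at 120° is gauche with CH3 at 180° (0.6). Total 0.6 kcal/mol.
CH3 at 240° is eclipsed. H at 0° is eclipsed with H at 0° (1.0); CN at 120° is eclipsed with H at 120° (1.5); H at 240° is eclipsed with CH3 at 240° (1.7). Total 4.2 kcal/mol.
CH3 at 300° (staggered): no non-H gauche contacts → 0.0 kcal/mol.
Max at 0° (4.2 kcal/mol), min at 300° (0.0 kcal/mol); barrier = 4.2 kcal/mol.

4.2 kcal/mol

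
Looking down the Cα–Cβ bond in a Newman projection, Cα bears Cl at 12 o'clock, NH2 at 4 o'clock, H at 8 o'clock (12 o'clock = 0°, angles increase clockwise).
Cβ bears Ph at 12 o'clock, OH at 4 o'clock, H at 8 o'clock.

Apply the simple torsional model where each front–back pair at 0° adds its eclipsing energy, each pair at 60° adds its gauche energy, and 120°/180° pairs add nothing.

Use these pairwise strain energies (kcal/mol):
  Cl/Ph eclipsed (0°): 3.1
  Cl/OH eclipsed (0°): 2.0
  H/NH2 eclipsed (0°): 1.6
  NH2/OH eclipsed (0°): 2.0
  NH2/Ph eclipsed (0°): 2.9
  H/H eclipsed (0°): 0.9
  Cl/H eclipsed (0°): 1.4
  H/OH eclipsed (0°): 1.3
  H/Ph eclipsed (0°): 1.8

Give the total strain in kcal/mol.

6.0 kcal/mol

This conformer (eclipsed): Cl–Ph eclipsed, NH2–OH eclipsed, H–H eclipsed; 3.1 + 2.0 + 0.9 = 6.0 kcal/mol.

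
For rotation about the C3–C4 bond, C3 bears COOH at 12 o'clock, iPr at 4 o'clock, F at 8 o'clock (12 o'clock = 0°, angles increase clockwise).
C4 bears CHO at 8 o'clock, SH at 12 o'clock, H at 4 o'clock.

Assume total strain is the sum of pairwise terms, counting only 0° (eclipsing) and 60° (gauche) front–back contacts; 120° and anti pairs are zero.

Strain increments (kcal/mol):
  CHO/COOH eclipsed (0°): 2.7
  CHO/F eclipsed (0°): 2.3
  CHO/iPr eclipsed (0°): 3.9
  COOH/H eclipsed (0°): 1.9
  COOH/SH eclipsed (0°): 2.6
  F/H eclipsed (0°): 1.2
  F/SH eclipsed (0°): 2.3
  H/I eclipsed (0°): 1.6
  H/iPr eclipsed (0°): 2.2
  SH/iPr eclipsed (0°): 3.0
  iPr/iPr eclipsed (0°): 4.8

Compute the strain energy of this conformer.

7.1 kcal/mol

This conformer (eclipsed): COOH(0°)/SH(0°) eclipsed 2.6; iPr(120°)/H(120°) eclipsed 2.2; F(240°)/CHO(240°) eclipsed 2.3 → 7.1 kcal/mol.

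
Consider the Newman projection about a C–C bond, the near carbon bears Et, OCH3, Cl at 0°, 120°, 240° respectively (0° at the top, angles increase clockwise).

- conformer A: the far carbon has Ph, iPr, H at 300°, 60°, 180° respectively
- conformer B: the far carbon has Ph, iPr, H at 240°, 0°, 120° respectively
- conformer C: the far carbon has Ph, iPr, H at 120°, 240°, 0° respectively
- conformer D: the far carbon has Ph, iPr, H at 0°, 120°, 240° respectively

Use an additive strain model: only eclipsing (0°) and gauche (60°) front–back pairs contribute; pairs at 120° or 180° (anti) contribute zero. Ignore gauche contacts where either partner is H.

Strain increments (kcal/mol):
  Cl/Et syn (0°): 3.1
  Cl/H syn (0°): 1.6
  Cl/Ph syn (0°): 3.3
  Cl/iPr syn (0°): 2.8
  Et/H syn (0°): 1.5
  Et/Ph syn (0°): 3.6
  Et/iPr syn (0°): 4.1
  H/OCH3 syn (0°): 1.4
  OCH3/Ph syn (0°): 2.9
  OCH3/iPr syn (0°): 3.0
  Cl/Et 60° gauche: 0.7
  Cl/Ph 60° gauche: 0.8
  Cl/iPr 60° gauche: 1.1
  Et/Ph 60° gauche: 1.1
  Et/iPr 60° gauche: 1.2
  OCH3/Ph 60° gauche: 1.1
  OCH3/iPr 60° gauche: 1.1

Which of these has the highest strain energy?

B

A (staggered): Et(0°)/Ph(300°) gauche 1.1; Et(0°)/iPr(60°) gauche 1.2; OCH3(120°)/iPr(60°) gauche 1.1; Cl(240°)/Ph(300°) gauche 0.8 → 4.2 kcal/mol.
B (eclipsed): Et(0°)/iPr(0°) eclipsed 4.1; OCH3(120°)/H(120°) eclipsed 1.4; Cl(240°)/Ph(240°) eclipsed 3.3 → 8.8 kcal/mol.
C (eclipsed): Et(0°)/H(0°) eclipsed 1.5; OCH3(120°)/Ph(120°) eclipsed 2.9; Cl(240°)/iPr(240°) eclipsed 2.8 → 7.2 kcal/mol.
D (eclipsed): Et(0°)/Ph(0°) eclipsed 3.6; OCH3(120°)/iPr(120°) eclipsed 3.0; Cl(240°)/H(240°) eclipsed 1.6 → 8.2 kcal/mol.
B has the highest total (8.8 kcal/mol).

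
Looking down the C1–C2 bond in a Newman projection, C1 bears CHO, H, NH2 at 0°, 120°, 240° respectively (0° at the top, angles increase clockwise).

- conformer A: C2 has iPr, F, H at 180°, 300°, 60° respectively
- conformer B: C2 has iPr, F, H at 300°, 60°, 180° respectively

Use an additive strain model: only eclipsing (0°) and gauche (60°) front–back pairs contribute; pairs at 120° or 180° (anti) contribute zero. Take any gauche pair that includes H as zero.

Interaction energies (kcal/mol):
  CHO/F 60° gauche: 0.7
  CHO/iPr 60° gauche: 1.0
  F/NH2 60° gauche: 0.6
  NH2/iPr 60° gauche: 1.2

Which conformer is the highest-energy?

B

A is staggered. CHO at 0° is gauche with F at 300° (0.7); NH2 at 240° is gauche with iPr at 180° (1.2); NH2 at 240° is gauche with F at 300° (0.6). Total 2.5 kcal/mol.
B is staggered. CHO at 0° is gauche with iPr at 300° (1.0); CHO at 0° is gauche with F at 60° (0.7); NH2 at 240° is gauche with iPr at 300° (1.2). Total 2.9 kcal/mol.
B has the highest total (2.9 kcal/mol).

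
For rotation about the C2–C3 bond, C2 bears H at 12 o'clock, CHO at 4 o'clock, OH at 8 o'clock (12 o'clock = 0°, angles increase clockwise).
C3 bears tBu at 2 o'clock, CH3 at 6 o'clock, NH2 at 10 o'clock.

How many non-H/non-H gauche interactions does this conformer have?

Non-H gauche pairs: CHO(120°)/tBu(60°); CHO(120°)/CH3(180°); OH(240°)/CH3(180°); OH(240°)/NH2(300°) — 4 interactions.

4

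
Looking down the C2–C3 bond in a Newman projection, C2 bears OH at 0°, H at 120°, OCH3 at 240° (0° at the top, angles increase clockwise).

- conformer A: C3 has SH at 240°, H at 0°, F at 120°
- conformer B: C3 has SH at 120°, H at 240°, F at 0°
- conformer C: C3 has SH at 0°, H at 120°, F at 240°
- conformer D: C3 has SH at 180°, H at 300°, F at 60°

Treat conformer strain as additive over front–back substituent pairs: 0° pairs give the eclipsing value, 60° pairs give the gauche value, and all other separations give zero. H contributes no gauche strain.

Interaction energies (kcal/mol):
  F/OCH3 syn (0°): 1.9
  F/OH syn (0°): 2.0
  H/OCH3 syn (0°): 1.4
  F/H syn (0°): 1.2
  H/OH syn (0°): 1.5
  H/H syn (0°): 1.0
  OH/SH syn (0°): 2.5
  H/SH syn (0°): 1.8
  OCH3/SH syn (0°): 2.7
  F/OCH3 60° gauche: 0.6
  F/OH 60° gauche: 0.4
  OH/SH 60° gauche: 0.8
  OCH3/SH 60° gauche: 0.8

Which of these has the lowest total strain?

A (eclipsed): OH–H eclipsed, H–F eclipsed, OCH3–SH eclipsed; 1.5 + 1.2 + 2.7 = 5.4 kcal/mol.
B (eclipsed): OH–F eclipsed, H–SH eclipsed, OCH3–H eclipsed; 2.0 + 1.8 + 1.4 = 5.2 kcal/mol.
C (eclipsed): OH–SH eclipsed, H–H eclipsed, OCH3–F eclipsed; 2.5 + 1.0 + 1.9 = 5.4 kcal/mol.
D (staggered): OH–F gauche, OCH3–SH gauche; 0.4 + 0.8 = 1.2 kcal/mol.
D has the lowest total (1.2 kcal/mol).

D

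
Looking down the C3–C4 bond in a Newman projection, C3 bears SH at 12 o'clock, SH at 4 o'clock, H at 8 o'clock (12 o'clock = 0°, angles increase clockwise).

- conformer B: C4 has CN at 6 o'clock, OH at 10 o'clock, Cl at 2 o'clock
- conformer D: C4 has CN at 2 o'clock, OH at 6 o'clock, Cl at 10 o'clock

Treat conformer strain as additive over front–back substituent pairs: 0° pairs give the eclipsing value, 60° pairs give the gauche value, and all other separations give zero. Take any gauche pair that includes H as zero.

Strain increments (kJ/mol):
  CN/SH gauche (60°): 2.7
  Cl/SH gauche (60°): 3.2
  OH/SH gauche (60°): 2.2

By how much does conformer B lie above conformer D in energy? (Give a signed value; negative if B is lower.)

B (staggered): SH(0°)/OH(300°) gauche 2.2; SH(0°)/Cl(60°) gauche 3.2; SH(120°)/CN(180°) gauche 2.7; SH(120°)/Cl(60°) gauche 3.2 → 11.3 kJ/mol.
D (staggered): SH(0°)/CN(60°) gauche 2.7; SH(0°)/Cl(300°) gauche 3.2; SH(120°)/CN(60°) gauche 2.7; SH(120°)/OH(180°) gauche 2.2 → 10.8 kJ/mol.
E(B) − E(D) = 11.3 − 10.8 = +0.5 kJ/mol.

+0.5 kJ/mol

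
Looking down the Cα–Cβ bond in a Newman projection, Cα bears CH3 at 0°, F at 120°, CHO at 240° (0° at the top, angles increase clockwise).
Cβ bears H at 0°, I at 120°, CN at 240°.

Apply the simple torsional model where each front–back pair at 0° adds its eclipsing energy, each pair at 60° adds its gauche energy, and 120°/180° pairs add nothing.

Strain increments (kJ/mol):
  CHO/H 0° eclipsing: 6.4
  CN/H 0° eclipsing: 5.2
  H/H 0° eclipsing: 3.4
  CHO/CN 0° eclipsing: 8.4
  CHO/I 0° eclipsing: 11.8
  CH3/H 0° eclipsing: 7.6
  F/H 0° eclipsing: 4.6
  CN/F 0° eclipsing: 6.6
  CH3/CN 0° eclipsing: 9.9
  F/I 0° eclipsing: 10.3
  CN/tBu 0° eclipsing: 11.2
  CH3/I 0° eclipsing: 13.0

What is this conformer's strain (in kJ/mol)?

This conformer (eclipsed): CH3–H eclipsed, F–I eclipsed, CHO–CN eclipsed; 7.6 + 10.3 + 8.4 = 26.3 kJ/mol.

26.3 kJ/mol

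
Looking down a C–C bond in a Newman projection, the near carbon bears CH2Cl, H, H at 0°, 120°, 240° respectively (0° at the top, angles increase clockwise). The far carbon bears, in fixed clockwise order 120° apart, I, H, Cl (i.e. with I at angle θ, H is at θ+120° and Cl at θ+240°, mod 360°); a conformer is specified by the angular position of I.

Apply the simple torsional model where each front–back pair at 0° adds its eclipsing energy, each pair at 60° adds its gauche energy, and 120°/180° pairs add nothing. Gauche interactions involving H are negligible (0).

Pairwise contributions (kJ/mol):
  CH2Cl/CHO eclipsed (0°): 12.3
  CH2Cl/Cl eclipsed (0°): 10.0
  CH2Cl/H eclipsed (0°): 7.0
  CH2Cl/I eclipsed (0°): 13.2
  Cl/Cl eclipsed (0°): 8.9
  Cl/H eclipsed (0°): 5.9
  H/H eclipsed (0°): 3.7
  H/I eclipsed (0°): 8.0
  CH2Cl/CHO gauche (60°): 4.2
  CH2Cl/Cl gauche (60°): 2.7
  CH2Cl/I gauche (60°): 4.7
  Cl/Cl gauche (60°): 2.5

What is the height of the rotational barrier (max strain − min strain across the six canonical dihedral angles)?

I at 0° (eclipsed): CH2Cl–I eclipsed, H–H eclipsed, H–Cl eclipsed; 13.2 + 3.7 + 5.9 = 22.8 kJ/mol.
I at 60° (staggered): CH2Cl–I gauche, CH2Cl–Cl gauche; 4.7 + 2.7 = 7.4 kJ/mol.
I at 120° (eclipsed): CH2Cl–Cl eclipsed, H–I eclipsed, H–H eclipsed; 10.0 + 8.0 + 3.7 = 21.7 kJ/mol.
I at 180° (staggered): CH2Cl–Cl gauche; 2.7 = 2.7 kJ/mol.
I at 240° (eclipsed): CH2Cl–H eclipsed, H–Cl eclipsed, H–I eclipsed; 7.0 + 5.9 + 8.0 = 20.9 kJ/mol.
I at 300° (staggered): CH2Cl–I gauche; 4.7 = 4.7 kJ/mol.
Max at 0° (22.8 kJ/mol), min at 180° (2.7 kJ/mol); barrier = 20.1 kJ/mol.

20.1 kJ/mol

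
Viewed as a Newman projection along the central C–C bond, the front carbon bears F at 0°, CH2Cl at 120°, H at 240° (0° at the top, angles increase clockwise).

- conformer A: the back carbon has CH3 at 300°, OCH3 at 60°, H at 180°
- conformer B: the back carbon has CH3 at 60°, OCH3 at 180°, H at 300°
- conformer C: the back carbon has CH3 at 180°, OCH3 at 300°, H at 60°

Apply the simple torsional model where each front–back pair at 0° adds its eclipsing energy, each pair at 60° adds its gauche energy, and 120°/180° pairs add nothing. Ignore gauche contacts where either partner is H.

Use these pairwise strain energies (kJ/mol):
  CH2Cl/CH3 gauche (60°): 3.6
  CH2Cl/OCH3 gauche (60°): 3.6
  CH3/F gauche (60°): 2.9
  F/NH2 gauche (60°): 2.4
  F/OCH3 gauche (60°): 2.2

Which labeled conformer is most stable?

C

A (staggered): F–CH3 gauche, F–OCH3 gauche, CH2Cl–OCH3 gauche; 2.9 + 2.2 + 3.6 = 8.7 kJ/mol.
B (staggered): F–CH3 gauche, CH2Cl–CH3 gauche, CH2Cl–OCH3 gauche; 2.9 + 3.6 + 3.6 = 10.1 kJ/mol.
C (staggered): F–OCH3 gauche, CH2Cl–CH3 gauche; 2.2 + 3.6 = 5.8 kJ/mol.
C has the lowest total (5.8 kJ/mol).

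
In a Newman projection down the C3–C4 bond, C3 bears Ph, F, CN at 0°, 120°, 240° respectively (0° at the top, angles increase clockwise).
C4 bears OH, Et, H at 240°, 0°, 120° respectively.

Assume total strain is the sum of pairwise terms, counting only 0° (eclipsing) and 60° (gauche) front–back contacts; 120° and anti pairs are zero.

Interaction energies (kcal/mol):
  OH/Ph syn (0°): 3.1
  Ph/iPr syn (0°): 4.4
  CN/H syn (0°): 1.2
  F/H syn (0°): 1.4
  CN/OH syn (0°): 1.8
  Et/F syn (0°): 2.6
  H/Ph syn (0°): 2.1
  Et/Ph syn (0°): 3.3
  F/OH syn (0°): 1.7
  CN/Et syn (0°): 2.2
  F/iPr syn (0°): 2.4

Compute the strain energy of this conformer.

This conformer is eclipsed. Ph at 0° is eclipsed with Et at 0° (3.3); F at 120° is eclipsed with H at 120° (1.4); CN at 240° is eclipsed with OH at 240° (1.8). Total 6.5 kcal/mol.

6.5 kcal/mol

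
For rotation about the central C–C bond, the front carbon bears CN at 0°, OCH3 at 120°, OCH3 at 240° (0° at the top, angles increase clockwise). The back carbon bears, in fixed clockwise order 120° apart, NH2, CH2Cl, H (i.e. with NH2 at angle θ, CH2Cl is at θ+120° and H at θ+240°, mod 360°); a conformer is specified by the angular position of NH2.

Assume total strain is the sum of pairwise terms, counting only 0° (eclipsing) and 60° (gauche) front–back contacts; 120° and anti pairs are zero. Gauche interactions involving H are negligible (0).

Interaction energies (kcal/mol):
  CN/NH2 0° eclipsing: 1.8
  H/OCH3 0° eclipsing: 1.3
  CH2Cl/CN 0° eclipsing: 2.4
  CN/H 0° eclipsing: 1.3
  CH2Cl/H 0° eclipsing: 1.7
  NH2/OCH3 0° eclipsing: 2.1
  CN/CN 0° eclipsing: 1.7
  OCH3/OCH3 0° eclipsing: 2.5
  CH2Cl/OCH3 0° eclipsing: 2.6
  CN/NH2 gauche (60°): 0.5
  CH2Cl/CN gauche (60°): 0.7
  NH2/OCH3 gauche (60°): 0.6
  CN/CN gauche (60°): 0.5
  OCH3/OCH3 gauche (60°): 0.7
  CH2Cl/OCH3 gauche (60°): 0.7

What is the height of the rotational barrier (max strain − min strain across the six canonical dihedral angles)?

3.5 kcal/mol

NH2 at 0° (eclipsed): CN(0°)/NH2(0°) eclipsed 1.8; OCH3(120°)/CH2Cl(120°) eclipsed 2.6; OCH3(240°)/H(240°) eclipsed 1.3 → 5.7 kcal/mol.
NH2 at 60° (staggered): CN(0°)/NH2(60°) gauche 0.5; OCH3(120°)/NH2(60°) gauche 0.6; OCH3(120°)/CH2Cl(180°) gauche 0.7; OCH3(240°)/CH2Cl(180°) gauche 0.7 → 2.5 kcal/mol.
NH2 at 120° (eclipsed): CN(0°)/H(0°) eclipsed 1.3; OCH3(120°)/NH2(120°) eclipsed 2.1; OCH3(240°)/CH2Cl(240°) eclipsed 2.6 → 6.0 kcal/mol.
NH2 at 180° (staggered): CN(0°)/CH2Cl(300°) gauche 0.7; OCH3(120°)/NH2(180°) gauche 0.6; OCH3(240°)/NH2(180°) gauche 0.6; OCH3(240°)/CH2Cl(300°) gauche 0.7 → 2.6 kcal/mol.
NH2 at 240° (eclipsed): CN(0°)/CH2Cl(0°) eclipsed 2.4; OCH3(120°)/H(120°) eclipsed 1.3; OCH3(240°)/NH2(240°) eclipsed 2.1 → 5.8 kcal/mol.
NH2 at 300° (staggered): CN(0°)/NH2(300°) gauche 0.5; CN(0°)/CH2Cl(60°) gauche 0.7; OCH3(120°)/CH2Cl(60°) gauche 0.7; OCH3(240°)/NH2(300°) gauche 0.6 → 2.5 kcal/mol.
Max at 120° (6.0 kcal/mol), min at 60° (2.5 kcal/mol); barrier = 3.5 kcal/mol.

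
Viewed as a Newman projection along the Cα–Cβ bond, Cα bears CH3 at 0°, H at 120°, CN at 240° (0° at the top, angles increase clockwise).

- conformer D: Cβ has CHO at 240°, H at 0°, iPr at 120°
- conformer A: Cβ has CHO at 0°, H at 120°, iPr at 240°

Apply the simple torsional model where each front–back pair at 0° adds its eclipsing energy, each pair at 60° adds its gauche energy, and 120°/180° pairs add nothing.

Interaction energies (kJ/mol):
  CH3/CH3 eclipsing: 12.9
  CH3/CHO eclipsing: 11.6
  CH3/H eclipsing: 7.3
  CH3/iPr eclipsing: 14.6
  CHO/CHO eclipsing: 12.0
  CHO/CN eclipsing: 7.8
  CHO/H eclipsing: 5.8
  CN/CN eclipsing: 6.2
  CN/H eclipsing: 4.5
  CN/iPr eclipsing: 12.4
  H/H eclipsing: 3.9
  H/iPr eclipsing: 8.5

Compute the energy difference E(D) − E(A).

-4.3 kJ/mol

D (eclipsed): CH3–H eclipsed, H–iPr eclipsed, CN–CHO eclipsed; 7.3 + 8.5 + 7.8 = 23.6 kJ/mol.
A (eclipsed): CH3–CHO eclipsed, H–H eclipsed, CN–iPr eclipsed; 11.6 + 3.9 + 12.4 = 27.9 kJ/mol.
E(D) − E(A) = 23.6 − 27.9 = -4.3 kJ/mol.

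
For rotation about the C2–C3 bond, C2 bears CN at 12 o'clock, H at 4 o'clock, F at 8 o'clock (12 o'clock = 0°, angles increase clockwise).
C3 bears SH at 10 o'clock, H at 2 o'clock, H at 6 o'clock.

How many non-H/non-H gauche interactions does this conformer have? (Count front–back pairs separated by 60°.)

2

Non-H gauche pairs: CN(0°)/SH(300°); F(240°)/SH(300°) — 2 interactions.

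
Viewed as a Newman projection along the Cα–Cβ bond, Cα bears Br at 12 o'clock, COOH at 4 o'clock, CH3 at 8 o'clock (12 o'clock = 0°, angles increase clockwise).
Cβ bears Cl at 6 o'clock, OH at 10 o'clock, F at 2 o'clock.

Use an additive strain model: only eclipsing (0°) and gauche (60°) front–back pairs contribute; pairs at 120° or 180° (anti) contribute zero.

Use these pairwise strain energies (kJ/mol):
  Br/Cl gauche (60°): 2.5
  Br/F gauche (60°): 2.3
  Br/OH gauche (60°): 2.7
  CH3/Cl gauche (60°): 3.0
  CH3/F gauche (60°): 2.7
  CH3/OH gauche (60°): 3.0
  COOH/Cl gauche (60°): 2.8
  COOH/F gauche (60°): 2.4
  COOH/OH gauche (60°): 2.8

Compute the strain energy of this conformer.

This conformer (staggered): Br–OH gauche, Br–F gauche, COOH–Cl gauche, COOH–F gauche, CH3–Cl gauche, CH3–OH gauche; 2.7 + 2.3 + 2.8 + 2.4 + 3.0 + 3.0 = 16.2 kJ/mol.

16.2 kJ/mol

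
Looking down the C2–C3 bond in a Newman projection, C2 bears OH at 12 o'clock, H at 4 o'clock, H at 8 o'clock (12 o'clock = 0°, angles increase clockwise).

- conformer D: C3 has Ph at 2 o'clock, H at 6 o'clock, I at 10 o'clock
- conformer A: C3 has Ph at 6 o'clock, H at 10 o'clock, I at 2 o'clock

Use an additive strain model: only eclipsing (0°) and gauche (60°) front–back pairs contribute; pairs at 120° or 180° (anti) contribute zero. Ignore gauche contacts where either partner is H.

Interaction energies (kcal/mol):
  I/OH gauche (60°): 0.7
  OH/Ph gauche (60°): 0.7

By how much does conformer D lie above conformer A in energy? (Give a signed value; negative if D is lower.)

D is staggered. OH at 0° is gauche with Ph at 60° (0.7); OH at 0° is gauche with I at 300° (0.7). Total 1.4 kcal/mol.
A is staggered. OH at 0° is gauche with I at 60° (0.7). Total 0.7 kcal/mol.
E(D) − E(A) = 1.4 − 0.7 = +0.7 kcal/mol.

+0.7 kcal/mol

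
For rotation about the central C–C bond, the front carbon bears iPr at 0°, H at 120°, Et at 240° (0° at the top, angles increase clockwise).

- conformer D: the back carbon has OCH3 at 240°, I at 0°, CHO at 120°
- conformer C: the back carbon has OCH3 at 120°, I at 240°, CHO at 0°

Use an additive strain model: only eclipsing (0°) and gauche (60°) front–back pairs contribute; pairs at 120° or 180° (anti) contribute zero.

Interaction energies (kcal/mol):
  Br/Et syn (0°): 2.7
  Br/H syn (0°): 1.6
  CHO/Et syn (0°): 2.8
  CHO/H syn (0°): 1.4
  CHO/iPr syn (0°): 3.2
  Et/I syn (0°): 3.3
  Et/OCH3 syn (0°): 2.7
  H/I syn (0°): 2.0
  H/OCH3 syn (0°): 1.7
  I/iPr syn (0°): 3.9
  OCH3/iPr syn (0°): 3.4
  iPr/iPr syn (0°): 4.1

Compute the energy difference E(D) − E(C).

-0.2 kcal/mol

D (eclipsed): iPr(0°)/I(0°) eclipsed 3.9; H(120°)/CHO(120°) eclipsed 1.4; Et(240°)/OCH3(240°) eclipsed 2.7 → 8.0 kcal/mol.
C (eclipsed): iPr(0°)/CHO(0°) eclipsed 3.2; H(120°)/OCH3(120°) eclipsed 1.7; Et(240°)/I(240°) eclipsed 3.3 → 8.2 kcal/mol.
E(D) − E(C) = 8.0 − 8.2 = -0.2 kcal/mol.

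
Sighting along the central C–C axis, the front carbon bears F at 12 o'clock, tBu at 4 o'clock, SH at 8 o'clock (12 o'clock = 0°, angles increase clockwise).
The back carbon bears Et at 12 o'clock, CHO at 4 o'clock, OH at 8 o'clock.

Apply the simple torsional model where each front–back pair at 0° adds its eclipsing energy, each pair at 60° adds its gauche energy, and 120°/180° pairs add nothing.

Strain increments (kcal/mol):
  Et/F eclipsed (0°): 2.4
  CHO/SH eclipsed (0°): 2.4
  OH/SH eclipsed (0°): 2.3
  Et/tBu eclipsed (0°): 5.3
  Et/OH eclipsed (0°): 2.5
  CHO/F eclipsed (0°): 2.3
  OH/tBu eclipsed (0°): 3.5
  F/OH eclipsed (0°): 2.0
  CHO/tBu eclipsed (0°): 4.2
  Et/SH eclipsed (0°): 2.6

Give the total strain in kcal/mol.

8.9 kcal/mol

This conformer (eclipsed): F(0°)/Et(0°) eclipsed 2.4; tBu(120°)/CHO(120°) eclipsed 4.2; SH(240°)/OH(240°) eclipsed 2.3 → 8.9 kcal/mol.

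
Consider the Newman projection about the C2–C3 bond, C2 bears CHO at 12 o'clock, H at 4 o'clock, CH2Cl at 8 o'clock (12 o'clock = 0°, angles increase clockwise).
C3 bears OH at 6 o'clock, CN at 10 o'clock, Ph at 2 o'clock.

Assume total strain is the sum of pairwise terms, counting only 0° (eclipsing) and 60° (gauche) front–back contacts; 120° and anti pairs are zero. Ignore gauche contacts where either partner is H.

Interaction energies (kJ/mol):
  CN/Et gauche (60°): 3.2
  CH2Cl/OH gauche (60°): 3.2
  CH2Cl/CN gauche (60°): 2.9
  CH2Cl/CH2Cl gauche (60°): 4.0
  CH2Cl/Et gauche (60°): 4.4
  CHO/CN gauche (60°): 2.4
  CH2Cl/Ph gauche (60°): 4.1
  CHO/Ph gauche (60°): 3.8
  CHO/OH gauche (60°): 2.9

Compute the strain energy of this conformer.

12.3 kJ/mol

This conformer (staggered): CHO–CN gauche, CHO–Ph gauche, CH2Cl–OH gauche, CH2Cl–CN gauche; 2.4 + 3.8 + 3.2 + 2.9 = 12.3 kJ/mol.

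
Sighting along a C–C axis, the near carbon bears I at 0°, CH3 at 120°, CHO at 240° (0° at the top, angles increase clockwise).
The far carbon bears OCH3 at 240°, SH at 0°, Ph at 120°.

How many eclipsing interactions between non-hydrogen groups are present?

Non-H eclipsing pairs: I(0°)/SH(0°); CH3(120°)/Ph(120°); CHO(240°)/OCH3(240°) — 3 interactions.

3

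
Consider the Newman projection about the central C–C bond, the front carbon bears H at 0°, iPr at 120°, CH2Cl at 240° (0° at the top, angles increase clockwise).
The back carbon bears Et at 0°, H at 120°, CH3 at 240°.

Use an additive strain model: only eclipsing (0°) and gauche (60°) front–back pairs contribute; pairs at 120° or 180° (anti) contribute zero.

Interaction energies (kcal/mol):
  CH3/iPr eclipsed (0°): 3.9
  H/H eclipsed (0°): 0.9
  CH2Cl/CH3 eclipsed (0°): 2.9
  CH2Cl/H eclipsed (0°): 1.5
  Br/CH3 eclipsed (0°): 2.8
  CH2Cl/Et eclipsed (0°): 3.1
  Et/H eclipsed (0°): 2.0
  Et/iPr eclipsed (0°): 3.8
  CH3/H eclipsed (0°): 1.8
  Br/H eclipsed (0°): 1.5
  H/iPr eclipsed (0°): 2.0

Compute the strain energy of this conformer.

This conformer (eclipsed): H(0°)/Et(0°) eclipsed 2.0; iPr(120°)/H(120°) eclipsed 2.0; CH2Cl(240°)/CH3(240°) eclipsed 2.9 → 6.9 kcal/mol.

6.9 kcal/mol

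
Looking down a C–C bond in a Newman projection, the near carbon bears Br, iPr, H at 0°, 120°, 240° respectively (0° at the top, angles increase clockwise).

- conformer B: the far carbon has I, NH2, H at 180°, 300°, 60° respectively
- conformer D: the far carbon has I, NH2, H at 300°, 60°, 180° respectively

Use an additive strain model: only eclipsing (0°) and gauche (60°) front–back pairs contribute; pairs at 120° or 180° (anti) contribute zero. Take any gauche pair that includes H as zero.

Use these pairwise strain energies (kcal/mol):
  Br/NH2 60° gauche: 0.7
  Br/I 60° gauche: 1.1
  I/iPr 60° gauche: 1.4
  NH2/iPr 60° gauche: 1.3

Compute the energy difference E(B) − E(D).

-1.0 kcal/mol

B (staggered): Br(0°)/NH2(300°) gauche 0.7; iPr(120°)/I(180°) gauche 1.4 → 2.1 kcal/mol.
D (staggered): Br(0°)/I(300°) gauche 1.1; Br(0°)/NH2(60°) gauche 0.7; iPr(120°)/NH2(60°) gauche 1.3 → 3.1 kcal/mol.
E(B) − E(D) = 2.1 − 3.1 = -1.0 kcal/mol.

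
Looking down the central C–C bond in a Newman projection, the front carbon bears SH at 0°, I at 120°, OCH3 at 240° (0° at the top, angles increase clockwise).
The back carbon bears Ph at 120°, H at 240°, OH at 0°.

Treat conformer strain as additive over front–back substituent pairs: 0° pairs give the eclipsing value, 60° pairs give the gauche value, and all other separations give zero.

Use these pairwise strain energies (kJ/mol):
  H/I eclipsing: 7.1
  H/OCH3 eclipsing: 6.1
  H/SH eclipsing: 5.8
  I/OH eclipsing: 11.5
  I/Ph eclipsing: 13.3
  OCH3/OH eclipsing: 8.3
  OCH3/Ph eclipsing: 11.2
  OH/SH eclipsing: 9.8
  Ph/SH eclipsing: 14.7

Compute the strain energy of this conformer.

29.2 kJ/mol

This conformer is eclipsed. SH at 0° is eclipsed with OH at 0° (9.8); I at 120° is eclipsed with Ph at 120° (13.3); OCH3 at 240° is eclipsed with H at 240° (6.1). Total 29.2 kJ/mol.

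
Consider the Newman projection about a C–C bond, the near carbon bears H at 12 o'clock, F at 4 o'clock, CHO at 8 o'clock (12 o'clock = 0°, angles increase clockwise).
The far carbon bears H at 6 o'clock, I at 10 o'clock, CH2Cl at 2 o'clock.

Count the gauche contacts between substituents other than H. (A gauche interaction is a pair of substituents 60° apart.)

2

Non-H gauche pairs: F(120°)/CH2Cl(60°); CHO(240°)/I(300°) — 2 interactions.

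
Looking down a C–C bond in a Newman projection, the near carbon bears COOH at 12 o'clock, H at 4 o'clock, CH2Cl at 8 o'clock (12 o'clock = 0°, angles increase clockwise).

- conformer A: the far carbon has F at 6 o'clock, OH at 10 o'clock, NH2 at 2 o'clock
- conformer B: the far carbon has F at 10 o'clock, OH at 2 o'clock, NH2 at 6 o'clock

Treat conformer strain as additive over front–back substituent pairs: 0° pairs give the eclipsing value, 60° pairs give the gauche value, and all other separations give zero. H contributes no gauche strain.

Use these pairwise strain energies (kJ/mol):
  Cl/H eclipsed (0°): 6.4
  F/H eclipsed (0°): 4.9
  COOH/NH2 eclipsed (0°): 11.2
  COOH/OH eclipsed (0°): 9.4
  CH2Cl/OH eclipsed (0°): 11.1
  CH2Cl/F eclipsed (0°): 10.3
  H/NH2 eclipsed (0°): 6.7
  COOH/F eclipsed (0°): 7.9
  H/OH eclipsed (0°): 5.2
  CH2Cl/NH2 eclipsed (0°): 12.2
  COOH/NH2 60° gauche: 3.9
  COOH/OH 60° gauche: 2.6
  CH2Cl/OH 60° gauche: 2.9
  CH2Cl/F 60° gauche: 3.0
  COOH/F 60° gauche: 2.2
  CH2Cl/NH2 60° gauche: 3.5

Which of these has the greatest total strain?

A

A is staggered. COOH at 0° is gauche with OH at 300° (2.6); COOH at 0° is gauche with NH2 at 60° (3.9); CH2Cl at 240° is gauche with F at 180° (3.0); CH2Cl at 240° is gauche with OH at 300° (2.9). Total 12.4 kJ/mol.
B is staggered. COOH at 0° is gauche with F at 300° (2.2); COOH at 0° is gauche with OH at 60° (2.6); CH2Cl at 240° is gauche with F at 300° (3.0); CH2Cl at 240° is gauche with NH2 at 180° (3.5). Total 11.3 kJ/mol.
A has the highest total (12.4 kJ/mol).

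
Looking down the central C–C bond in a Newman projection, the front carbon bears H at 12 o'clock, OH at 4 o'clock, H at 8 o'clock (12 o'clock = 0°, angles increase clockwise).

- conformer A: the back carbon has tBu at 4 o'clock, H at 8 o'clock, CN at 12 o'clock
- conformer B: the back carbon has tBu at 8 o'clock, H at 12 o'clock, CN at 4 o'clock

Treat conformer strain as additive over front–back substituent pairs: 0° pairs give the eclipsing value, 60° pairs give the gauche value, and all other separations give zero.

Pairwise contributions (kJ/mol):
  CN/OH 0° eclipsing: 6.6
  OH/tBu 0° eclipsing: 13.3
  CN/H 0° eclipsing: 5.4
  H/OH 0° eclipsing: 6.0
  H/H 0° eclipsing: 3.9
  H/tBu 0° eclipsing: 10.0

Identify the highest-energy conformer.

A (eclipsed): H–CN eclipsed, OH–tBu eclipsed, H–H eclipsed; 5.4 + 13.3 + 3.9 = 22.6 kJ/mol.
B (eclipsed): H–H eclipsed, OH–CN eclipsed, H–tBu eclipsed; 3.9 + 6.6 + 10.0 = 20.5 kJ/mol.
A has the highest total (22.6 kJ/mol).

A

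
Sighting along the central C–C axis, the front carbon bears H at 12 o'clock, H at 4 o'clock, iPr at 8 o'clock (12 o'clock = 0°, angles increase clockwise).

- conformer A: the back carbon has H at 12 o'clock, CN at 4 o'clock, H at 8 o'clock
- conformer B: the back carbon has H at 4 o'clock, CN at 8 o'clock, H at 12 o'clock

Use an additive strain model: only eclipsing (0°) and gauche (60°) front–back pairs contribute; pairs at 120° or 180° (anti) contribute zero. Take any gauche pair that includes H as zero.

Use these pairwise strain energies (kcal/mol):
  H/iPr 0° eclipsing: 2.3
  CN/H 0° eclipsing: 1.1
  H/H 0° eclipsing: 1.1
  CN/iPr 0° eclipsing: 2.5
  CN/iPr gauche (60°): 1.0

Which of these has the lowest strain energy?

A is eclipsed. H at 0° is eclipsed with H at 0° (1.1); H at 120° is eclipsed with CN at 120° (1.1); iPr at 240° is eclipsed with H at 240° (2.3). Total 4.5 kcal/mol.
B is eclipsed. H at 0° is eclipsed with H at 0° (1.1); H at 120° is eclipsed with H at 120° (1.1); iPr at 240° is eclipsed with CN at 240° (2.5). Total 4.7 kcal/mol.
A has the lowest total (4.5 kcal/mol).

A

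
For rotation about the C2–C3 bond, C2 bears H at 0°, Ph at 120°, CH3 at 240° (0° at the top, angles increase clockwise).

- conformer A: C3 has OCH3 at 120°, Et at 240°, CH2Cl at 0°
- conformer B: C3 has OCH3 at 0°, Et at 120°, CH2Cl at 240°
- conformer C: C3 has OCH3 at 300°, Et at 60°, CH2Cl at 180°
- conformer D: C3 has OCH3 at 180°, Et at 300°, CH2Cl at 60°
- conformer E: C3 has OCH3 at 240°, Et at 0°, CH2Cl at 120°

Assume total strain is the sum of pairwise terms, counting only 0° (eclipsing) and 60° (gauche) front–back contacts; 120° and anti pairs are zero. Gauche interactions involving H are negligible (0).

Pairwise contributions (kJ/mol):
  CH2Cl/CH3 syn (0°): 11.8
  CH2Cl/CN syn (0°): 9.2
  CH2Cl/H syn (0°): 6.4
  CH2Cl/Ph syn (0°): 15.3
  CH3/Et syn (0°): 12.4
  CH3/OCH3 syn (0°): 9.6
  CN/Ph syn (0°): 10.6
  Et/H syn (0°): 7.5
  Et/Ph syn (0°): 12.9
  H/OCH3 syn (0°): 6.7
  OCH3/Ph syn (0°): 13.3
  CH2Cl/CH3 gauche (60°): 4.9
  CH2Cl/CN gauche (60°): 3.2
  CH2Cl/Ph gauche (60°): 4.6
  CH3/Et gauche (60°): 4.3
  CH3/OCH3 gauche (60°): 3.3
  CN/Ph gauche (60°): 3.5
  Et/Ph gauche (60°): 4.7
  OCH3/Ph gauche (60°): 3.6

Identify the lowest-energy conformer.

D

A (eclipsed): H–CH2Cl eclipsed, Ph–OCH3 eclipsed, CH3–Et eclipsed; 6.4 + 13.3 + 12.4 = 32.1 kJ/mol.
B (eclipsed): H–OCH3 eclipsed, Ph–Et eclipsed, CH3–CH2Cl eclipsed; 6.7 + 12.9 + 11.8 = 31.4 kJ/mol.
C (staggered): Ph–Et gauche, Ph–CH2Cl gauche, CH3–OCH3 gauche, CH3–CH2Cl gauche; 4.7 + 4.6 + 3.3 + 4.9 = 17.5 kJ/mol.
D (staggered): Ph–OCH3 gauche, Ph–CH2Cl gauche, CH3–OCH3 gauche, CH3–Et gauche; 3.6 + 4.6 + 3.3 + 4.3 = 15.8 kJ/mol.
E (eclipsed): H–Et eclipsed, Ph–CH2Cl eclipsed, CH3–OCH3 eclipsed; 7.5 + 15.3 + 9.6 = 32.4 kJ/mol.
D has the lowest total (15.8 kJ/mol).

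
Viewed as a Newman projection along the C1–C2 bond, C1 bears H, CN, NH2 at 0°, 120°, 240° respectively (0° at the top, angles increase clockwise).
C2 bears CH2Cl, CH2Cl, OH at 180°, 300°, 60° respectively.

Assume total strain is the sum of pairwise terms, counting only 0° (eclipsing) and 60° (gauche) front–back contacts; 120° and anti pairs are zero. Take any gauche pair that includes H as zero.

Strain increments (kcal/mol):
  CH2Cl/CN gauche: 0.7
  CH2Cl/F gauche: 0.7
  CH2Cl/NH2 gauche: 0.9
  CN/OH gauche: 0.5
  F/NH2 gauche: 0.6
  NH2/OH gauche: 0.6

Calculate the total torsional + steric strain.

This conformer is staggered. CN at 120° is gauche with CH2Cl at 180° (0.7); CN at 120° is gauche with OH at 60° (0.5); NH2 at 240° is gauche with CH2Cl at 180° (0.9); NH2 at 240° is gauche with CH2Cl at 300° (0.9). Total 3.0 kcal/mol.

3.0 kcal/mol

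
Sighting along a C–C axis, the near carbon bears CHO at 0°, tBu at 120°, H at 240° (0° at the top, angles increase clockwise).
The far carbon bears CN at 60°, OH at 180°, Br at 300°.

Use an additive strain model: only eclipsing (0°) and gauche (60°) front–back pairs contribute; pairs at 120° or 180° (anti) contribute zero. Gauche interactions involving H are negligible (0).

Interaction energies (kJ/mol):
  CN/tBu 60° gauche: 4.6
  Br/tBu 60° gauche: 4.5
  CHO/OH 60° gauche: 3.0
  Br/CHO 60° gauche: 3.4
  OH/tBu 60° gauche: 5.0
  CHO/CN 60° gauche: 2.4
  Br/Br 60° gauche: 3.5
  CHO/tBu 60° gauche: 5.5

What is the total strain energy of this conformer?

This conformer (staggered): CHO–CN gauche, CHO–Br gauche, tBu–CN gauche, tBu–OH gauche; 2.4 + 3.4 + 4.6 + 5.0 = 15.4 kJ/mol.

15.4 kJ/mol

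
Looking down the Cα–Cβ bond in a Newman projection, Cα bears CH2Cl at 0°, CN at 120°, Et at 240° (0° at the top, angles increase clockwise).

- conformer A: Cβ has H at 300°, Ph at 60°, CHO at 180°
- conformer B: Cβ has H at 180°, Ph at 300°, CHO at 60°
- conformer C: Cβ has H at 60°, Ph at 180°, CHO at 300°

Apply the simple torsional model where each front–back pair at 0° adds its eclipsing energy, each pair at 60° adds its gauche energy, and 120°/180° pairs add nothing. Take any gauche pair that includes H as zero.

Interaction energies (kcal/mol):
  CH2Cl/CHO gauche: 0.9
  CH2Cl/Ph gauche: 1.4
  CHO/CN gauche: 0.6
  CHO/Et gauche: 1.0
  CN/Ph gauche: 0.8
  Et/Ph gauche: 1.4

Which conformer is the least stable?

B

A (staggered): CH2Cl–Ph gauche, CN–Ph gauche, CN–CHO gauche, Et–CHO gauche; 1.4 + 0.8 + 0.6 + 1.0 = 3.8 kcal/mol.
B (staggered): CH2Cl–Ph gauche, CH2Cl–CHO gauche, CN–CHO gauche, Et–Ph gauche; 1.4 + 0.9 + 0.6 + 1.4 = 4.3 kcal/mol.
C (staggered): CH2Cl–CHO gauche, CN–Ph gauche, Et–Ph gauche, Et–CHO gauche; 0.9 + 0.8 + 1.4 + 1.0 = 4.1 kcal/mol.
B has the highest total (4.3 kcal/mol).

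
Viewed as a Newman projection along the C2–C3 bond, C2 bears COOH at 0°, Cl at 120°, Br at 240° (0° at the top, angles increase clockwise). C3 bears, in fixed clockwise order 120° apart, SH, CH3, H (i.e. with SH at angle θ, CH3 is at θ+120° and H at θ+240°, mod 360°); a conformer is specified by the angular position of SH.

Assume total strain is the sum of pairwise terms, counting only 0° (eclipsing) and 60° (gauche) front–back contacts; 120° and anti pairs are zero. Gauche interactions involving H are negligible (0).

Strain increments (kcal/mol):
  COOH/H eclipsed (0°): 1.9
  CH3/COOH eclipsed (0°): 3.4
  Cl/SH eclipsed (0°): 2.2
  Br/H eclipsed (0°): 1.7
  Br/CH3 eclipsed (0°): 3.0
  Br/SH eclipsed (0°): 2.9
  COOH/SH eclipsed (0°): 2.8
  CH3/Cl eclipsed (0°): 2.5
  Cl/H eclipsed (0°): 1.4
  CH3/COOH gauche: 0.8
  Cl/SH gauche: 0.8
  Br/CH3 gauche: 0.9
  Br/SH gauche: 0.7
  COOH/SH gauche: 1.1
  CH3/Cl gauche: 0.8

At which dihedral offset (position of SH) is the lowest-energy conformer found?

180°

SH at 0° is eclipsed. COOH at 0° is eclipsed with SH at 0° (2.8); Cl at 120° is eclipsed with CH3 at 120° (2.5); Br at 240° is eclipsed with H at 240° (1.7). Total 7.0 kcal/mol.
SH at 60° is staggered. COOH at 0° is gauche with SH at 60° (1.1); Cl at 120° is gauche with SH at 60° (0.8); Cl at 120° is gauche with CH3 at 180° (0.8); Br at 240° is gauche with CH3 at 180° (0.9). Total 3.6 kcal/mol.
SH at 120° is eclipsed. COOH at 0° is eclipsed with H at 0° (1.9); Cl at 120° is eclipsed with SH at 120° (2.2); Br at 240° is eclipsed with CH3 at 240° (3.0). Total 7.1 kcal/mol.
SH at 180° is staggered. COOH at 0° is gauche with CH3 at 300° (0.8); Cl at 120° is gauche with SH at 180° (0.8); Br at 240° is gauche with SH at 180° (0.7); Br at 240° is gauche with CH3 at 300° (0.9). Total 3.2 kcal/mol.
SH at 240° is eclipsed. COOH at 0° is eclipsed with CH3 at 0° (3.4); Cl at 120° is eclipsed with H at 120° (1.4); Br at 240° is eclipsed with SH at 240° (2.9). Total 7.7 kcal/mol.
SH at 300° is staggered. COOH at 0° is gauche with SH at 300° (1.1); COOH at 0° is gauche with CH3 at 60° (0.8); Cl at 120° is gauche with CH3 at 60° (0.8); Br at 240° is gauche with SH at 300° (0.7). Total 3.4 kcal/mol.
The minimum (3.2 kcal/mol) occurs with SH at 180°.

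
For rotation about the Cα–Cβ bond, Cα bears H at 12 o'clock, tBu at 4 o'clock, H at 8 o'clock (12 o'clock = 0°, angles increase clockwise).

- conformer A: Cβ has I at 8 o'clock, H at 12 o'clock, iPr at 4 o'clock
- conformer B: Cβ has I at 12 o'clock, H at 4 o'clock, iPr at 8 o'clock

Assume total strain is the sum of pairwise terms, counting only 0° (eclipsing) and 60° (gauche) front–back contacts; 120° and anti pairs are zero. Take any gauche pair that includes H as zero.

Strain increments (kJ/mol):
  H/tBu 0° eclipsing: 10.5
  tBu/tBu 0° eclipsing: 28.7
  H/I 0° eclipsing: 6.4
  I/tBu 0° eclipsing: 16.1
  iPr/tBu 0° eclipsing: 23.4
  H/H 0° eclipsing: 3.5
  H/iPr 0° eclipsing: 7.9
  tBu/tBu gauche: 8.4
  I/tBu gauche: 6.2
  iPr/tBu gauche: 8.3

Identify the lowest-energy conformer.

A (eclipsed): H(0°)/H(0°) eclipsed 3.5; tBu(120°)/iPr(120°) eclipsed 23.4; H(240°)/I(240°) eclipsed 6.4 → 33.3 kJ/mol.
B (eclipsed): H(0°)/I(0°) eclipsed 6.4; tBu(120°)/H(120°) eclipsed 10.5; H(240°)/iPr(240°) eclipsed 7.9 → 24.8 kJ/mol.
B has the lowest total (24.8 kJ/mol).

B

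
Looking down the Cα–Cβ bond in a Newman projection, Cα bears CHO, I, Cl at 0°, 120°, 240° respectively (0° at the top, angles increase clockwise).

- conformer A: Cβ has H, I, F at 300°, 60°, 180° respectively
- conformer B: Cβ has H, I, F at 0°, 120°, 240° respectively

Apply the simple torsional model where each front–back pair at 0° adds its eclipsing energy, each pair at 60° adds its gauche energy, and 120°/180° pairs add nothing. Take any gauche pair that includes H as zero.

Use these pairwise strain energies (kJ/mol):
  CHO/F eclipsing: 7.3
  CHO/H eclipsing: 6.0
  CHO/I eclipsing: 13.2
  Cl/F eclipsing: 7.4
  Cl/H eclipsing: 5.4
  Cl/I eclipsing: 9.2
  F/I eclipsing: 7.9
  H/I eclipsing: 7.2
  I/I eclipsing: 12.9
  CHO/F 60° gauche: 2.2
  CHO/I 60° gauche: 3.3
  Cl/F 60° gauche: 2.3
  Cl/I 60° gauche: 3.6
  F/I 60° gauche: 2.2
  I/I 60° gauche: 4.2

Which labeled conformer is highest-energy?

A is staggered. CHO at 0° is gauche with I at 60° (3.3); I at 120° is gauche with I at 60° (4.2); I at 120° is gauche with F at 180° (2.2); Cl at 240° is gauche with F at 180° (2.3). Total 12.0 kJ/mol.
B is eclipsed. CHO at 0° is eclipsed with H at 0° (6.0); I at 120° is eclipsed with I at 120° (12.9); Cl at 240° is eclipsed with F at 240° (7.4). Total 26.3 kJ/mol.
B has the highest total (26.3 kJ/mol).

B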